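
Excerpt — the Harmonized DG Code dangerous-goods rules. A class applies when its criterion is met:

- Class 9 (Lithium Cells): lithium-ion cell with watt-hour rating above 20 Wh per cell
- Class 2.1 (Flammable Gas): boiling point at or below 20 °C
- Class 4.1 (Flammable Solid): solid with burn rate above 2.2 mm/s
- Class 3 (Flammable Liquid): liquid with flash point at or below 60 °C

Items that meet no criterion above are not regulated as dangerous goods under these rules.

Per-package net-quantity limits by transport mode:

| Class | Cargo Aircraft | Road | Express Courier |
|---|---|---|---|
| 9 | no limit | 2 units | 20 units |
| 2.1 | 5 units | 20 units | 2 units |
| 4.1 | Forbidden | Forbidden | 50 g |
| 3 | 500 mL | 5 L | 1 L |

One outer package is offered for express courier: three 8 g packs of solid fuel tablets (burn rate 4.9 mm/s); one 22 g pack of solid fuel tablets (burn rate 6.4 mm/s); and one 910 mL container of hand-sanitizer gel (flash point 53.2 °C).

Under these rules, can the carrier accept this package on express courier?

The solid fuel tablets have burn rate 4.9 mm/s, which is > 2.2 mm/s, so they are Class 4.1 (Flammable Solid).
The solid fuel tablets have burn rate 6.4 mm/s, which is > 2.2 mm/s, so they are Class 4.1 (Flammable Solid).
The hand-sanitizer gel has flash point 53.2 °C, which is ≤ 60 °C, so it is Class 3 (Flammable Liquid).
Class 4.1 net quantity: (three 8 g packs = 24 g) + 22 g = 46 g.
That is within the Class 4.1 express courier limit of 50 g.
Class 3 quantity: 910 mL.
910 mL ≤ 1 L (express courier limit, Class 3) — within limit.
Every hazard class is within its express courier limit and no segregation rule is violated.

Yes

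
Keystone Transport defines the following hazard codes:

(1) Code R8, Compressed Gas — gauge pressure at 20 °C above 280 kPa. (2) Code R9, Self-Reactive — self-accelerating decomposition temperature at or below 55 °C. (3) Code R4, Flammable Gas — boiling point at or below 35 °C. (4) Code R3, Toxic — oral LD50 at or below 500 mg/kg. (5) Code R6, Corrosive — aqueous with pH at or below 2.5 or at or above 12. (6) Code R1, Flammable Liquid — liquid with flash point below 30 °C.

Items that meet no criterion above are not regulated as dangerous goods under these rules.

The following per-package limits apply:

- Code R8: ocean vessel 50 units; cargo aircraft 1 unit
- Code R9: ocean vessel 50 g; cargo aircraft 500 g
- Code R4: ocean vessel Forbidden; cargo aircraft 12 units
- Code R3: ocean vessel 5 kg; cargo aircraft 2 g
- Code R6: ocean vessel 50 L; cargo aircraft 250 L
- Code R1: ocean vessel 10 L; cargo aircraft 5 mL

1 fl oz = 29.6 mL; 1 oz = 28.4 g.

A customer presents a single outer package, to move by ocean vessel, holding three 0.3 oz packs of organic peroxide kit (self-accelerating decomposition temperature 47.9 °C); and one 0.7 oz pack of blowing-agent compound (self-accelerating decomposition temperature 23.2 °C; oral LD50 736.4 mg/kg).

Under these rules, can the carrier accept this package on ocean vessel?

With self-accelerating decomposition temperature 47.9 °C (≤ 55 °C), the organic peroxide kit falls in Code R9.
With self-accelerating decomposition temperature 23.2 °C (≤ 55 °C), the blowing-agent compound falls in Code R9.
Code R9 net quantity: (three 0.3 oz packs = 25.56 g) + (one 0.7 oz pack = 19.88 g) = 45.44 g.
45.44 g is within the ocean vessel limit of 50 g for Code R9.

Yes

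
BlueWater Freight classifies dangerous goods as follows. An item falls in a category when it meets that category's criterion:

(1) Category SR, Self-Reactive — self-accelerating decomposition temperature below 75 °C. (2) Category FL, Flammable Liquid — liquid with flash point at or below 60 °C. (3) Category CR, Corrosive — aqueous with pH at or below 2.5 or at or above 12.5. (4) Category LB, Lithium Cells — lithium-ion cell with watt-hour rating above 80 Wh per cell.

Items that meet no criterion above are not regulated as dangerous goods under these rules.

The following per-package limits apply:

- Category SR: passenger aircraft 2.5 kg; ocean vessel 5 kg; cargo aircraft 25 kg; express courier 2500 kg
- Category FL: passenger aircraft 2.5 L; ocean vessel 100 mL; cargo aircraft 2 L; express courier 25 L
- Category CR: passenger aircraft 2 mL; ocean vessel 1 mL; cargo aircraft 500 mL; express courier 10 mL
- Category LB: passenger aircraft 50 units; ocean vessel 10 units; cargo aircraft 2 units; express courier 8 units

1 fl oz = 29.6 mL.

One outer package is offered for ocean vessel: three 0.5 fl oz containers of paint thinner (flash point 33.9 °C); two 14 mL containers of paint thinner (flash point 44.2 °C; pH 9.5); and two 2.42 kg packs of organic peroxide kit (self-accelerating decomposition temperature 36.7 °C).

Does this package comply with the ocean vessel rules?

Paint thinner: flash point 33.9 °C ≤ 60 °C → Category FL (Flammable Liquid).
The paint thinner has flash point 44.2 °C, which is ≤ 60 °C, so it is Category FL (Flammable Liquid).
With self-accelerating decomposition temperature 36.7 °C (< 75 °C), the organic peroxide kit falls in Category SR.
Category SR quantity: two 2.42 kg packs = 4.84 kg.
That is within the Category SR ocean vessel limit of 5 kg.
Total Category FL: (three 0.5 fl oz containers = 44.4 mL) + (two 14 mL containers = 28 mL) = 72.4 mL.
72.4 mL ≤ 100 mL (ocean vessel limit, Category FL) — within limit.
Every hazard category is within its ocean vessel limit and no segregation rule is violated.

Yes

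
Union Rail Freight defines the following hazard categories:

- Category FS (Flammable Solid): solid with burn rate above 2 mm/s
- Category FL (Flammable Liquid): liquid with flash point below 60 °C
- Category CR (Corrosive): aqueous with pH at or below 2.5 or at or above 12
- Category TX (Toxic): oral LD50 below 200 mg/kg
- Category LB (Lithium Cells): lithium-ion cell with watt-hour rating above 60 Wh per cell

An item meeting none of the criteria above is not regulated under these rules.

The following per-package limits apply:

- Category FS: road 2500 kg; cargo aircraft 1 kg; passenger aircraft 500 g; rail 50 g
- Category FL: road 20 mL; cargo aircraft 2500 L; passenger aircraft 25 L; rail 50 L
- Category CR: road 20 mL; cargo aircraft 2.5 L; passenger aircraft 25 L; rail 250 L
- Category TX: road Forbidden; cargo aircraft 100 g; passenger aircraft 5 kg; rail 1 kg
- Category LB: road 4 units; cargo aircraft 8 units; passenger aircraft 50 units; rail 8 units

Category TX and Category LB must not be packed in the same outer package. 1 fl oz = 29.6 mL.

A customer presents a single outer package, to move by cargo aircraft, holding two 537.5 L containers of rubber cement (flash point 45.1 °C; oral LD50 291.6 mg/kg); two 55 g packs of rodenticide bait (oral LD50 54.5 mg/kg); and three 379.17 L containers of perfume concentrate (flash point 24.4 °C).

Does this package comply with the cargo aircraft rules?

No

The rubber cement has flash point 45.1 °C, which is < 60 °C, so it is Category FL (Flammable Liquid).
Oral LD50 54.5 mg/kg meets the Category TX criterion (Toxic), so the rodenticide bait is Category TX.
The perfume concentrate has flash point 24.4 °C, which is < 60 °C, so it is Category FL (Flammable Liquid).
Category TX quantity: two 55 g packs = 110 g.
110 g > 100 g (cargo aircraft limit, Category TX) — over the limit.
Category FL net quantity: (two 537.5 L containers = 1075 L) + (three 379.17 L containers = 1137.51 L) = 2212.51 L.
2212.51 L is within the cargo aircraft limit of 2500 L for Category FL.
The segregation rule (Category TX with Category LB) does not apply to Category TX with Category FL.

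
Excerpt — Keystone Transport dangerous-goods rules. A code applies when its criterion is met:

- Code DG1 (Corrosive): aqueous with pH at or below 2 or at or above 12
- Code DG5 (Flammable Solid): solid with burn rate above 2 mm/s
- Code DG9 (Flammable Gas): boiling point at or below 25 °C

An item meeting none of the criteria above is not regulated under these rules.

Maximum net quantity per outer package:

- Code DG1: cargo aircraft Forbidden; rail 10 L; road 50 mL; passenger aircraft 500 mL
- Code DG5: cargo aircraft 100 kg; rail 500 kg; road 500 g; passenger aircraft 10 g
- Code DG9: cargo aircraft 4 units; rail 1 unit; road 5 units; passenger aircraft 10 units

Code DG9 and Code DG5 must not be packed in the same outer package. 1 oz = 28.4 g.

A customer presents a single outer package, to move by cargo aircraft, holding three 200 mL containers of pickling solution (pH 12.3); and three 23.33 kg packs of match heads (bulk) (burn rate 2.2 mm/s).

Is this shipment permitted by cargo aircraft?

pH 12.3 meets the Code DG1 criterion (Corrosive), so the pickling solution is Code DG1.
The match heads (bulk) have burn rate 2.2 mm/s, which is > 2 mm/s, so they are Code DG5 (Flammable Solid).
Code DG5 quantity: three 23.33 kg packs = 69.99 kg.
69.99 kg ≤ 100 kg (cargo aircraft limit, Code DG5) — within limit.
Code DG1 quantity: three 200 mL containers = 600 mL.
By cargo aircraft, Code DG1 is Forbidden regardless of quantity.
The segregation rule (Code DG9 with Code DG5) does not apply to Code DG5 with Code DG1.

No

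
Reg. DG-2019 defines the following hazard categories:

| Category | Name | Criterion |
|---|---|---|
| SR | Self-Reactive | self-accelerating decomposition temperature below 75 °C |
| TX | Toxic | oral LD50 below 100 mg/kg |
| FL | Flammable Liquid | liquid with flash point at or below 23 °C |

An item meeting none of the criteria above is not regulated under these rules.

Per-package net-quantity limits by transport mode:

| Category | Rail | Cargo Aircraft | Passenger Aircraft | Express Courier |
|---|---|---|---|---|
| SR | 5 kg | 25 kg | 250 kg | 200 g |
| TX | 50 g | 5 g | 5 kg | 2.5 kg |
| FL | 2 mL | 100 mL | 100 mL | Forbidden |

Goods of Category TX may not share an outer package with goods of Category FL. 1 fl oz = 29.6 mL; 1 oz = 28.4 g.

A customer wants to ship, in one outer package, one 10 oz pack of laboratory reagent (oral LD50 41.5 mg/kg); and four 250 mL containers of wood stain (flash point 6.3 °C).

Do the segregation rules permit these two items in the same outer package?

No

The laboratory reagent has oral LD50 41.5 mg/kg, which is < 100 mg/kg, so it is Category TX (Toxic).
The wood stain has flash point 6.3 °C, which is ≤ 23 °C, so it is Category FL (Flammable Liquid).
Category TX and Category FL may not share an outer package.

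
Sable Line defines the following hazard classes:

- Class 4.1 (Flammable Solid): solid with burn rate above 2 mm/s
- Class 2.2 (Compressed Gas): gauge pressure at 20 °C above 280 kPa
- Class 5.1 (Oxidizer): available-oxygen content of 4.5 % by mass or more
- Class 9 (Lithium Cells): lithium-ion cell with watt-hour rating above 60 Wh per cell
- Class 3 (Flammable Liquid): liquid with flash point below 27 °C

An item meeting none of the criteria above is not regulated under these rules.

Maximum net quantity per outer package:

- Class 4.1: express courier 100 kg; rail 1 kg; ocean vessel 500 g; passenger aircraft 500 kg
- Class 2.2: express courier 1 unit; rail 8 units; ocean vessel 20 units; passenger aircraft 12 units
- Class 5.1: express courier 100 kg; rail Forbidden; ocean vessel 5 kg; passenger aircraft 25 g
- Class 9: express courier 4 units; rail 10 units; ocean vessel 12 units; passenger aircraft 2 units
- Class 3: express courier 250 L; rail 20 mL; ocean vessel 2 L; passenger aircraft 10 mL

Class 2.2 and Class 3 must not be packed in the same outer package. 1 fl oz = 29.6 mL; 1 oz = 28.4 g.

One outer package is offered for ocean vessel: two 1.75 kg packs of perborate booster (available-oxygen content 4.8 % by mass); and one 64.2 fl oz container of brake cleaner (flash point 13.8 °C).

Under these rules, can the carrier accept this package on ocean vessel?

Yes

Available-oxygen content 4.8 % by mass meets the Class 5.1 criterion (Oxidizer), so the perborate booster is Class 5.1.
The brake cleaner has flash point 13.8 °C, which is < 27 °C, so it is Class 3 (Flammable Liquid).
Class 5.1 quantity: two 1.75 kg packs = 3.5 kg.
3.5 kg is within the ocean vessel limit of 5 kg for Class 5.1.
Class 3 quantity: one 64.2 fl oz container = 1900.32 mL.
That is within the Class 3 ocean vessel limit of 2 L.
The segregation rule (Class 2.2 with Class 3) does not apply to Class 5.1 with Class 3.
Every hazard class is within its ocean vessel limit and no segregation rule is violated.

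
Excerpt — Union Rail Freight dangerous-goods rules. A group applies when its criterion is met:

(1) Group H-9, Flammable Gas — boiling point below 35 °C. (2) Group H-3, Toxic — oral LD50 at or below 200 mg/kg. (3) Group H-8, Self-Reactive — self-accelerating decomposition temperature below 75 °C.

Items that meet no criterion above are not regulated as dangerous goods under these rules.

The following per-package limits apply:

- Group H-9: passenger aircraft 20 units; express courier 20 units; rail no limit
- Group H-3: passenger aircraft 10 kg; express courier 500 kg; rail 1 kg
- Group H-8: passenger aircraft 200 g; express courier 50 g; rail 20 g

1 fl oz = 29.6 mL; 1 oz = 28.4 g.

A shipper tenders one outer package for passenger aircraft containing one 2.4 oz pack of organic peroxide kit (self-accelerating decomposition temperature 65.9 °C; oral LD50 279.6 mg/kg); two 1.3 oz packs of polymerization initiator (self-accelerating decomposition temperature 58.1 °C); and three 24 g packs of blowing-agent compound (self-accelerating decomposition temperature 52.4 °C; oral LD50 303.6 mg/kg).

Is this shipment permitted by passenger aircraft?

No

The organic peroxide kit has self-accelerating decomposition temperature 65.9 °C, which is < 75 °C, so it is Group H-8 (Self-Reactive).
With self-accelerating decomposition temperature 58.1 °C (< 75 °C), the polymerization initiator falls in Group H-8.
With self-accelerating decomposition temperature 52.4 °C (< 75 °C), the blowing-agent compound falls in Group H-8.
Total Group H-8: (one 2.4 oz pack = 68.16 g) + (two 1.3 oz packs = 73.84 g) + (three 24 g packs = 72 g) = 214 g.
214 g exceeds the passenger aircraft limit of 200 g for Group H-8.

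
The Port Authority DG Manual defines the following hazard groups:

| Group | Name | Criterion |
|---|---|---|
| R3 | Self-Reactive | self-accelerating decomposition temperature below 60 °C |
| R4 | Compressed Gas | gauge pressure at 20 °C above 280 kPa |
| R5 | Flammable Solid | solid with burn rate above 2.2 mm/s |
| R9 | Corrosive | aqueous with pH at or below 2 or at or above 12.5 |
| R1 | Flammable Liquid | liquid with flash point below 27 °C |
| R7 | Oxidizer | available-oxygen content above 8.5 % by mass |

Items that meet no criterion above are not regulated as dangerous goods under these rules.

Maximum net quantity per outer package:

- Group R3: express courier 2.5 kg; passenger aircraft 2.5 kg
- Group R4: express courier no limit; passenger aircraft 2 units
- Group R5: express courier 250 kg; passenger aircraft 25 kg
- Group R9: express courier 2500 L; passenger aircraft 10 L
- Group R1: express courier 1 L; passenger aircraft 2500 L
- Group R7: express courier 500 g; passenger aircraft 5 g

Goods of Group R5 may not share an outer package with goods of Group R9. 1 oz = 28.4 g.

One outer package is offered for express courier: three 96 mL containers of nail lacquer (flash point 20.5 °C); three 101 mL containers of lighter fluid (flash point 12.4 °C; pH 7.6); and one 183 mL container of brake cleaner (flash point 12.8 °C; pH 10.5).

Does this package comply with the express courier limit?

Nail lacquer: flash point 20.5 °C < 27 °C → Group R1 (Flammable Liquid).
Flash point 12.4 °C meets the Group R1 criterion (Flammable Liquid), so the lighter fluid is Group R1.
Flash point 12.8 °C meets the Group R1 criterion (Flammable Liquid), so the brake cleaner is Group R1.
Group R1 net quantity: (three 96 mL containers = 288 mL) + (three 101 mL containers = 303 mL) + 183 mL = 774 mL.
774 mL is within the express courier limit of 1 L for Group R1.

Yes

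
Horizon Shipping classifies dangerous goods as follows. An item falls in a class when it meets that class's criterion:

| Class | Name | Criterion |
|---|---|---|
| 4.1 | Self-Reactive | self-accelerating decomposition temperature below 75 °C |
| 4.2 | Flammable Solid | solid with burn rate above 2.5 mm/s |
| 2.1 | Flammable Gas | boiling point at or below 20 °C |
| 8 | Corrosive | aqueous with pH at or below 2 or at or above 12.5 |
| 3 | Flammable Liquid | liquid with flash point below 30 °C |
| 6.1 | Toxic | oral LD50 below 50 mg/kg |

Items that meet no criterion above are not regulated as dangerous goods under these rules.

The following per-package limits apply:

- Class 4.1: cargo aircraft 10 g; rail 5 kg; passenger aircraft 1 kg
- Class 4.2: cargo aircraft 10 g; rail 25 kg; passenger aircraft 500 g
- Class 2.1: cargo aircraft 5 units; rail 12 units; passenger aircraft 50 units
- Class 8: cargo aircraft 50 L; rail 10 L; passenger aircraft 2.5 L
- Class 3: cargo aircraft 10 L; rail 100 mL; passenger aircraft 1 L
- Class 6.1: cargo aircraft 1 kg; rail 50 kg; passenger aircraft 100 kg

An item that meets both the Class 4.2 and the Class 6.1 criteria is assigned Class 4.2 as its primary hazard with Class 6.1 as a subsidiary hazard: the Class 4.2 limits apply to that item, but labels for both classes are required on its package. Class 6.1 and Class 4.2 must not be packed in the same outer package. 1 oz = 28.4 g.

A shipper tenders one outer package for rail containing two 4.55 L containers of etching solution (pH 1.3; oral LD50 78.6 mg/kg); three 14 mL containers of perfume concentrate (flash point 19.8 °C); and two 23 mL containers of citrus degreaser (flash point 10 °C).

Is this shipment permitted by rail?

Yes

pH 1.3 meets the Class 8 criterion (Corrosive), so the etching solution is Class 8.
With flash point 19.8 °C (< 30 °C), the perfume concentrate falls in Class 3.
With flash point 10 °C (< 30 °C), the citrus degreaser falls in Class 3.
Total Class 3: (three 14 mL containers = 42 mL) + (two 23 mL containers = 46 mL) = 88 mL.
That is within the Class 3 rail limit of 100 mL.
Class 8 quantity: two 4.55 L containers = 9.1 L.
9.1 L ≤ 10 L (rail limit, Class 8) — within limit.
The segregation rule (Class 6.1 with Class 4.2) does not apply to Class 3 with Class 8.
Every hazard class is within its rail limit and no segregation rule is violated.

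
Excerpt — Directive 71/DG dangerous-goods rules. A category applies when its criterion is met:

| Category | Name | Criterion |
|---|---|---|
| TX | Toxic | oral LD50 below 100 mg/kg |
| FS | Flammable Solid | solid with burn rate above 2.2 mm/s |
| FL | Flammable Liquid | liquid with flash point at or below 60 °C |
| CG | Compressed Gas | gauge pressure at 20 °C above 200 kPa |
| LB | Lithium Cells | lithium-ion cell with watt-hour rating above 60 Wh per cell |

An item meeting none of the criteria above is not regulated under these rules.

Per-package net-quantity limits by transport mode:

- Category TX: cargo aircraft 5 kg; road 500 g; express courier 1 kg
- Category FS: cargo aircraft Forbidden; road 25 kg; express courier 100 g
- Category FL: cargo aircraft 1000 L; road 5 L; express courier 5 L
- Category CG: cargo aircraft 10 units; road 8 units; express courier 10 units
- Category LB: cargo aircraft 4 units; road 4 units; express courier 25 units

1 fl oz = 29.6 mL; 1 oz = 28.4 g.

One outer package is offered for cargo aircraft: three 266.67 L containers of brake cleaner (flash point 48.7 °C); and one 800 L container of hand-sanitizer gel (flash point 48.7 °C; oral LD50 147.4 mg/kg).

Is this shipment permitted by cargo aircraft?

With flash point 48.7 °C (≤ 60 °C), the brake cleaner falls in Category FL.
The hand-sanitizer gel has flash point 48.7 °C, which is ≤ 60 °C, so it is Category FL (Flammable Liquid).
Category FL net quantity: (three 266.67 L containers = 800.01 L) + 800 L = 1600.01 L.
That exceeds the Category FL cargo aircraft limit of 1000 L.

No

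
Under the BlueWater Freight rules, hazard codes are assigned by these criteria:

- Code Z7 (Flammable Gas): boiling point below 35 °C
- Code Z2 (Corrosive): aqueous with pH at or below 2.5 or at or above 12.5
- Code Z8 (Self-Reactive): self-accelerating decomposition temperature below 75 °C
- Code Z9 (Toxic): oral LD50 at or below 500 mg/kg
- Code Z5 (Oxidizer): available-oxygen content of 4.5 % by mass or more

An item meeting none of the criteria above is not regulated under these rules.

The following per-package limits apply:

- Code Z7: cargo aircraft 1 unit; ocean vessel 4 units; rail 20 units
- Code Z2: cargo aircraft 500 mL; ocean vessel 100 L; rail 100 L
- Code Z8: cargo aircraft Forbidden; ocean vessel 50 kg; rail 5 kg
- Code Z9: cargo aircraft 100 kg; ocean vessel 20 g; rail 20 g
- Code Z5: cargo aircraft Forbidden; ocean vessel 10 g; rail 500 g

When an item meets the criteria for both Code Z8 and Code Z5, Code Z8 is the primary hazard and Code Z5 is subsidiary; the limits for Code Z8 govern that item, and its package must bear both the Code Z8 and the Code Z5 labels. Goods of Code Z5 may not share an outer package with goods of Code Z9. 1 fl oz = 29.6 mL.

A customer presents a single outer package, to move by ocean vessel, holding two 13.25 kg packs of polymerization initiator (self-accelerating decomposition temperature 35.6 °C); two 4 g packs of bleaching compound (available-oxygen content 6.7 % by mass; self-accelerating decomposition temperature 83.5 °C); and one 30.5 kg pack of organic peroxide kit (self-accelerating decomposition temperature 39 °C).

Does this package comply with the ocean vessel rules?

No

With self-accelerating decomposition temperature 35.6 °C (< 75 °C), the polymerization initiator falls in Code Z8.
Available-oxygen content 6.7 % by mass meets the Code Z5 criterion (Oxidizer), so the bleaching compound is Code Z5.
With self-accelerating decomposition temperature 39 °C (< 75 °C), the organic peroxide kit falls in Code Z8.
Code Z8 net quantity: (two 13.25 kg packs = 26.5 kg) + 30.5 kg = 57 kg.
That exceeds the Code Z8 ocean vessel limit of 50 kg.
Code Z5 quantity: two 4 g packs = 8 g.
That is within the Code Z5 ocean vessel limit of 10 g.
The segregation rule (Code Z5 with Code Z9) does not apply to Code Z8 with Code Z5.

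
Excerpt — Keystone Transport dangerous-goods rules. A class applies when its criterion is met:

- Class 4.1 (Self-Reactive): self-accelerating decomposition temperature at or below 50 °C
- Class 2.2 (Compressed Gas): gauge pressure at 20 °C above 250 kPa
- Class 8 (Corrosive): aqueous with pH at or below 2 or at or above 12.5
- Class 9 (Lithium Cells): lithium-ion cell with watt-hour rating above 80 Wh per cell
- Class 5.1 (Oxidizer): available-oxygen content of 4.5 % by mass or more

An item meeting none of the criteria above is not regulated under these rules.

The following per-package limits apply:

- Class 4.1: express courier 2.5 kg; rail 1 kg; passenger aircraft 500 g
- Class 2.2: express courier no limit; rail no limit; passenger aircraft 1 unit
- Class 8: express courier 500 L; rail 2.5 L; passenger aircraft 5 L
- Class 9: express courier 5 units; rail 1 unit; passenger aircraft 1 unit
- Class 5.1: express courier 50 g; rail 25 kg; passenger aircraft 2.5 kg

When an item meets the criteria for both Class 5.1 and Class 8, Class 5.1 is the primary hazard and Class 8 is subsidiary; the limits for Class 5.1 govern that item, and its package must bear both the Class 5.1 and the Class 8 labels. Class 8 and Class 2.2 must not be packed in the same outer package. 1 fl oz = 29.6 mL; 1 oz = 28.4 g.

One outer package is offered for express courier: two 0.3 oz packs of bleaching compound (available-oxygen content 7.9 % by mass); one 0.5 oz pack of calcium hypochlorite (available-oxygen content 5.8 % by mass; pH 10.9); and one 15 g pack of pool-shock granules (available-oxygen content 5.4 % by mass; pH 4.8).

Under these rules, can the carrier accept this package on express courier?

The bleaching compound has available-oxygen content 7.9 % by mass, which is ≥ 4.5 % by mass, so it is Class 5.1 (Oxidizer).
With available-oxygen content 5.8 % by mass (≥ 4.5 % by mass), the calcium hypochlorite falls in Class 5.1.
The pool-shock granules have available-oxygen content 5.4 % by mass, which is ≥ 4.5 % by mass, so they are Class 5.1 (Oxidizer).
Class 5.1 net quantity: (two 0.3 oz packs = 17.04 g) + (one 0.5 oz pack = 14.2 g) + 15 g = 46.24 g.
That is within the Class 5.1 express courier limit of 50 g.

Yes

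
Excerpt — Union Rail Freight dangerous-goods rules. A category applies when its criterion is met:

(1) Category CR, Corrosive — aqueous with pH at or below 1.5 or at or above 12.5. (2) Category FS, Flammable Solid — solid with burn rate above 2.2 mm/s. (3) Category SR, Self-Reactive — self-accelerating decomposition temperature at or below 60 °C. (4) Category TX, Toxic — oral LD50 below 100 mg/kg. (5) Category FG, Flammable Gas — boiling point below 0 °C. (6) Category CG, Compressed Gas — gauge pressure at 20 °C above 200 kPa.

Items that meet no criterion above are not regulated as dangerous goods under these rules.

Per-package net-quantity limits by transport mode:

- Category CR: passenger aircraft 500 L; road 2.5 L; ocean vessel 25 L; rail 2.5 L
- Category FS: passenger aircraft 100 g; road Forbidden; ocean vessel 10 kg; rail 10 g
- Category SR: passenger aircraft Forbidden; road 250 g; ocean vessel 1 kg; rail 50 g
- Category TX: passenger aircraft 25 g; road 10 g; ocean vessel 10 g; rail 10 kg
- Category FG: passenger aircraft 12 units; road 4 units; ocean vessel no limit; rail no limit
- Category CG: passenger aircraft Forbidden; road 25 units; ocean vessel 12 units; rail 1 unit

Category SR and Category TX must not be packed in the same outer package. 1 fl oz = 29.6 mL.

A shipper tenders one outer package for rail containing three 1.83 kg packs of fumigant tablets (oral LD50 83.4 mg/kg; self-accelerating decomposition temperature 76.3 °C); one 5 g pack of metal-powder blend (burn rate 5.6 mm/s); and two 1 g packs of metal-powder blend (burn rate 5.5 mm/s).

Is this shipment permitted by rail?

The fumigant tablets have oral LD50 83.4 mg/kg, which is < 100 mg/kg, so they are Category TX (Toxic).
Burn rate 5.6 mm/s meets the Category FS criterion (Flammable Solid), so the metal-powder blend is Category FS.
Burn rate 5.5 mm/s meets the Category FS criterion (Flammable Solid), so the metal-powder blend is Category FS.
Total Category FS: 5 g + (two 1 g packs = 2 g) = 7 g.
7 g is within the rail limit of 10 g for Category FS.
Category TX quantity: three 1.83 kg packs = 5.49 kg.
5.49 kg is within the rail limit of 10 kg for Category TX.
The segregation rule (Category SR with Category TX) does not apply to Category FS with Category TX.
Every hazard category is within its rail limit and no segregation rule is violated.

Yes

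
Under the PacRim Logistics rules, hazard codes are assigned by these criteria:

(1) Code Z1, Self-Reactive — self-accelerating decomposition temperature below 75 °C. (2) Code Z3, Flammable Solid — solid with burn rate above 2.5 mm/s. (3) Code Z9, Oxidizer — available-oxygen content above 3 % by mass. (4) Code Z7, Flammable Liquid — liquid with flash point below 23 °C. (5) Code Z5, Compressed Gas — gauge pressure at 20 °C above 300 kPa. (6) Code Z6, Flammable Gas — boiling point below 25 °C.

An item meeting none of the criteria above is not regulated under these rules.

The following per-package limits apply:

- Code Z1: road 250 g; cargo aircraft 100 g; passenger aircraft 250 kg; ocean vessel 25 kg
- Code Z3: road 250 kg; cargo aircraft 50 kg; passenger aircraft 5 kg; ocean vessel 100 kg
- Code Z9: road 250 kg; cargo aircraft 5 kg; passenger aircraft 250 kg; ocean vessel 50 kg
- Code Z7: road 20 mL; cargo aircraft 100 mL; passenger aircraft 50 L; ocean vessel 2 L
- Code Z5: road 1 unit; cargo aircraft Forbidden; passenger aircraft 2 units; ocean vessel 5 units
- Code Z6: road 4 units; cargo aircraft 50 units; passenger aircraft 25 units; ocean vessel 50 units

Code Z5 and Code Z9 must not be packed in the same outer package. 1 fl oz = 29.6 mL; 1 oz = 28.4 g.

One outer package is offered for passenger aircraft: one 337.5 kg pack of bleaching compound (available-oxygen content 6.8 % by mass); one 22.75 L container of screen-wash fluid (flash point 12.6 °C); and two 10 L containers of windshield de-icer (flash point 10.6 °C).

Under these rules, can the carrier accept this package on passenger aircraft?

Available-oxygen content 6.8 % by mass meets the Code Z9 criterion (Oxidizer), so the bleaching compound is Code Z9.
Screen-wash fluid: flash point 12.6 °C < 23 °C → Code Z7 (Flammable Liquid).
The windshield de-icer has flash point 10.6 °C, which is < 23 °C, so it is Code Z7 (Flammable Liquid).
Total Code Z7: 22.75 L + (two 10 L containers = 20 L) = 42.75 L.
That is within the Code Z7 passenger aircraft limit of 50 L.
Code Z9 quantity: 337.5 kg.
That exceeds the Code Z9 passenger aircraft limit of 250 kg.
The segregation rule (Code Z5 with Code Z9) does not apply to Code Z7 with Code Z9.

No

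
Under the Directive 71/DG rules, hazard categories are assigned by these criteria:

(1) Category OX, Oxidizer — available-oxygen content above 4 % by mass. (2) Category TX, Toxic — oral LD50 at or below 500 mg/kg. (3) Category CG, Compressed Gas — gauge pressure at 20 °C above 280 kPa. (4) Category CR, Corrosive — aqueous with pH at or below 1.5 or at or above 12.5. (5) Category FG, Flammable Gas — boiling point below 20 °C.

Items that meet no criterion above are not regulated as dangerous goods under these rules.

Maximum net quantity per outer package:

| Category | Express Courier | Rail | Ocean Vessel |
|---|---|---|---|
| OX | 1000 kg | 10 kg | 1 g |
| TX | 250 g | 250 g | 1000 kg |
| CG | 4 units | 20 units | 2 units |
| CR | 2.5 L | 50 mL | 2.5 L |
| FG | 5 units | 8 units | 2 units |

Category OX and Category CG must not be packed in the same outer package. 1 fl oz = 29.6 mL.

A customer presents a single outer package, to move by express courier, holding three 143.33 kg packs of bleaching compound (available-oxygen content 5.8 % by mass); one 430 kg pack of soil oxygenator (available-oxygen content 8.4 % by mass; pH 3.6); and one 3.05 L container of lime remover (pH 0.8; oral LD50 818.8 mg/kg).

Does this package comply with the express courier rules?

No

With available-oxygen content 5.8 % by mass (> 4 % by mass), the bleaching compound falls in Category OX.
With available-oxygen content 8.4 % by mass (> 4 % by mass), the soil oxygenator falls in Category OX.
With pH 0.8 (≤ 1.5), the lime remover falls in Category CR.
Total Category OX: (three 143.33 kg packs = 429.99 kg) + 430 kg = 859.99 kg.
859.99 kg ≤ 1000 kg (express courier limit, Category OX) — within limit.
Category CR quantity: 3.05 L.
3.05 L > 2.5 L (express courier limit, Category CR) — over the limit.
The segregation rule (Category OX with Category CG) does not apply to Category OX with Category CR.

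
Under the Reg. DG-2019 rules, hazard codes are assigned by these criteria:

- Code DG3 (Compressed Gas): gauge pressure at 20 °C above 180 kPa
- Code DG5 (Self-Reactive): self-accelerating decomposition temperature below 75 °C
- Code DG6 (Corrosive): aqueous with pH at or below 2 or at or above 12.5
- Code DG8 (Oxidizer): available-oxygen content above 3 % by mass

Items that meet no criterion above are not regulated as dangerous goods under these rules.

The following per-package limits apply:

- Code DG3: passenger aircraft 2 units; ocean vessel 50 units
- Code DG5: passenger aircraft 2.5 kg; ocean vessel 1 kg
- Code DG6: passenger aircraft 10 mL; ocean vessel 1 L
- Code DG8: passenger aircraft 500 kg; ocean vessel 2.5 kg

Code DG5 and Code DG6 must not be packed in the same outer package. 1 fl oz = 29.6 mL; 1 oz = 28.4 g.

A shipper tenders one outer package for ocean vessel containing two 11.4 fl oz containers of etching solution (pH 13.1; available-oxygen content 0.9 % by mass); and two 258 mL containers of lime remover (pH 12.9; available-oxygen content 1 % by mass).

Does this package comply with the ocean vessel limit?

With pH 13.1 (≥ 12.5), the etching solution falls in Code DG6.
Lime remover: pH 12.9 ≥ 12.5 → Code DG6 (Corrosive).
Code DG6 net quantity: (two 11.4 fl oz containers = 674.88 mL) + (two 258 mL containers = 516 mL) = 1190.88 mL.
1190.88 mL > 1 L (ocean vessel limit, Code DG6) — over the limit.

No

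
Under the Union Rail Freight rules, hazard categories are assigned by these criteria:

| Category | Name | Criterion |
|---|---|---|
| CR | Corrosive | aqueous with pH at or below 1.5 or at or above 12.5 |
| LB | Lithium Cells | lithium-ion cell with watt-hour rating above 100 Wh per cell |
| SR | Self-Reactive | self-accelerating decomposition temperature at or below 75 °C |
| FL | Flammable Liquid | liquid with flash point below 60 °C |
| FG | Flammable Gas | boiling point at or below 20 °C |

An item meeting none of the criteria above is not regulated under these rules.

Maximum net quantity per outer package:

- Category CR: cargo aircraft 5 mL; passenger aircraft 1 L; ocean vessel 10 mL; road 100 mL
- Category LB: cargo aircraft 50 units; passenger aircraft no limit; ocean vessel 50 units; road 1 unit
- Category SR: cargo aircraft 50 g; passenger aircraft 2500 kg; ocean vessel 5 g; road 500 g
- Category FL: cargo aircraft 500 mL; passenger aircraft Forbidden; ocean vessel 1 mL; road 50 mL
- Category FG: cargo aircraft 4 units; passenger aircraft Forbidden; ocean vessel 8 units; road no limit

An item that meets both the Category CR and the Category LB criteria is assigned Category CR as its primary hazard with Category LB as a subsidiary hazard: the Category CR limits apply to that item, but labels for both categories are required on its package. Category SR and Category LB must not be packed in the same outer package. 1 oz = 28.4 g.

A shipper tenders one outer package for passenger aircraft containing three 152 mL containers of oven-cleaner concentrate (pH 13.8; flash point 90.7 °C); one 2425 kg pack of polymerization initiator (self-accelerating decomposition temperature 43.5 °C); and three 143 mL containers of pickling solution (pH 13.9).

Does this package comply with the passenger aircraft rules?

Oven-cleaner concentrate: pH 13.8 ≥ 12.5 → Category CR (Corrosive).
The polymerization initiator has self-accelerating decomposition temperature 43.5 °C, which is ≤ 75 °C, so it is Category SR (Self-Reactive).
The pickling solution has pH 13.9, which is ≥ 12.5, so it is Category CR (Corrosive).
Category SR quantity: 2425 kg.
2425 kg ≤ 2500 kg (passenger aircraft limit, Category SR) — within limit.
Category CR net quantity: (three 152 mL containers = 456 mL) + (three 143 mL containers = 429 mL) = 885 mL.
885 mL ≤ 1 L (passenger aircraft limit, Category CR) — within limit.
The segregation rule (Category SR with Category LB) does not apply to Category SR with Category CR.
Every hazard category is within its passenger aircraft limit and no segregation rule is violated.

Yes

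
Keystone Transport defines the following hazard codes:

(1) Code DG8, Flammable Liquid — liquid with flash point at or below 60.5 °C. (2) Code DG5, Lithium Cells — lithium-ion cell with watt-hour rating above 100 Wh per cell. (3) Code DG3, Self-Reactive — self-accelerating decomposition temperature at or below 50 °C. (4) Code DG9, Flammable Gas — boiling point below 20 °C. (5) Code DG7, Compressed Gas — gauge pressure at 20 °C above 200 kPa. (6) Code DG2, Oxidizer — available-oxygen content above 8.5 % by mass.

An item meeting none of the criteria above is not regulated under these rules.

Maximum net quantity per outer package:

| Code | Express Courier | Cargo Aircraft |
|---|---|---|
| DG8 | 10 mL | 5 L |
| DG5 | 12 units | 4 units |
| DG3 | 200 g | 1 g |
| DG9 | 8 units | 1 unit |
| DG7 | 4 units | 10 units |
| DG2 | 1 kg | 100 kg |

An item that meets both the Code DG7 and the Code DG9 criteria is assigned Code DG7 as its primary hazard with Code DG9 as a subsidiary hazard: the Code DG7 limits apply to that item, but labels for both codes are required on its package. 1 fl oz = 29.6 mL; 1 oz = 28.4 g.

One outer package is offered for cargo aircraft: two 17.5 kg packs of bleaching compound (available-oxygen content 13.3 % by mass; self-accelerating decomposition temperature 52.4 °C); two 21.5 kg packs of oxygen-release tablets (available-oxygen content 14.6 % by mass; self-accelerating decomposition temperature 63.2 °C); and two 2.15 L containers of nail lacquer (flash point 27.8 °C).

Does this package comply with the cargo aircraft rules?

Yes

The bleaching compound has available-oxygen content 13.3 % by mass, which is > 8.5 % by mass, so it is Code DG2 (Oxidizer).
With available-oxygen content 14.6 % by mass (> 8.5 % by mass), the oxygen-release tablets fall in Code DG2.
With flash point 27.8 °C (≤ 60.5 °C), the nail lacquer falls in Code DG8.
Code DG8 quantity: two 2.15 L containers = 4.3 L.
4.3 L is within the cargo aircraft limit of 5 L for Code DG8.
Code DG2 net quantity: (two 17.5 kg packs = 35 kg) + (two 21.5 kg packs = 43 kg) = 78 kg.
78 kg ≤ 100 kg (cargo aircraft limit, Code DG2) — within limit.
Every hazard code is within its cargo aircraft limit and no segregation rule is violated.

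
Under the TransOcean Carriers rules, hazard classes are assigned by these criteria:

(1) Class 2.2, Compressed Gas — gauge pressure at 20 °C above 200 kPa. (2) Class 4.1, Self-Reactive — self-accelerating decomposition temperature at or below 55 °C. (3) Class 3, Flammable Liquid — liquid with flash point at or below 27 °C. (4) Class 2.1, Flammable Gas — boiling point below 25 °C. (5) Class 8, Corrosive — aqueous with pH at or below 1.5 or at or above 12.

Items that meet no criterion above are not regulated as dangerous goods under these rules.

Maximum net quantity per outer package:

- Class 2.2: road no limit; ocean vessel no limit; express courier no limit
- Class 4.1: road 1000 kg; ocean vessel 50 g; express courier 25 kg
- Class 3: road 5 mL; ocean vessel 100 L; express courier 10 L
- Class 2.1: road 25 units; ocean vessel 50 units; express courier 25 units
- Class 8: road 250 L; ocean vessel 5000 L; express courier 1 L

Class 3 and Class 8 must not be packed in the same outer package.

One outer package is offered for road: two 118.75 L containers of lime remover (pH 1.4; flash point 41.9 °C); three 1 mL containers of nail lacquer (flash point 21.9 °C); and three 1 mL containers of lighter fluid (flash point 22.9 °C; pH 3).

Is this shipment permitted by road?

No

The lime remover has pH 1.4, which is ≤ 1.5, so it is Class 8 (Corrosive).
With flash point 21.9 °C (≤ 27 °C), the nail lacquer falls in Class 3.
With flash point 22.9 °C (≤ 27 °C), the lighter fluid falls in Class 3.
Class 3 net quantity: (three 1 mL containers = 3 mL) + (three 1 mL containers = 3 mL) = 6 mL.
6 mL exceeds the road limit of 5 mL for Class 3.
Class 8 quantity: two 118.75 L containers = 237.5 L.
237.5 L is within the road limit of 250 L for Class 8.
Class 3 and Class 8 may not share an outer package.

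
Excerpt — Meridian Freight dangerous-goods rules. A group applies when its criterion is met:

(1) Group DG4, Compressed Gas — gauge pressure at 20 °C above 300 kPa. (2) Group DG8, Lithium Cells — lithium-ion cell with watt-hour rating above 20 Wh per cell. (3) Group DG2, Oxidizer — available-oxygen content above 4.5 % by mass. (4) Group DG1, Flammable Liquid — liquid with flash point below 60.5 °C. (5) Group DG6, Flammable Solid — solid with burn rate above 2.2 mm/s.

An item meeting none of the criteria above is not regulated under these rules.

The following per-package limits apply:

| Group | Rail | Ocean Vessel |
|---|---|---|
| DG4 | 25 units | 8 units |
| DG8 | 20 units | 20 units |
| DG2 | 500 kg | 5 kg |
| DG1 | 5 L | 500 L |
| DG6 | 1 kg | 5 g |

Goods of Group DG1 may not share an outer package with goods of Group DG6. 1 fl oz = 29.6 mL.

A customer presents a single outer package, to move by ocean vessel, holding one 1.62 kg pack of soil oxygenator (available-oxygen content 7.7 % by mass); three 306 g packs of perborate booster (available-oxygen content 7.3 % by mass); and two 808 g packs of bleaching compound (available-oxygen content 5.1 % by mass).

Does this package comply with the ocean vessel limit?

Soil oxygenator: available-oxygen content 7.7 % by mass > 4.5 % by mass → Group DG2 (Oxidizer).
The perborate booster has available-oxygen content 7.3 % by mass, which is > 4.5 % by mass, so it is Group DG2 (Oxidizer).
The bleaching compound has available-oxygen content 5.1 % by mass, which is > 4.5 % by mass, so it is Group DG2 (Oxidizer).
Total Group DG2: 1.62 kg + (three 306 g packs = 918 g) + (two 808 g packs = 1.616 kg) = 4.154 kg.
4.154 kg is within the ocean vessel limit of 5 kg for Group DG2.

Yes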